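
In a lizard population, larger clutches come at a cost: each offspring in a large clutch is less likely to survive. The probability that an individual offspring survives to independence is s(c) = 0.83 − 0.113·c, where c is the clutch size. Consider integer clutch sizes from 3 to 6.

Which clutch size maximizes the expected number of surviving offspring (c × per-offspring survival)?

4

Expected surviving offspring = c × s(c):
  c=3: 3 × 0.491 = 1.473
  c=4: 4 × 0.378 = 1.512
  c=5: 5 × 0.265 = 1.325
  c=6: 6 × 0.152 = 0.912
Maximum at c = 4 (1.512 surviving offspring).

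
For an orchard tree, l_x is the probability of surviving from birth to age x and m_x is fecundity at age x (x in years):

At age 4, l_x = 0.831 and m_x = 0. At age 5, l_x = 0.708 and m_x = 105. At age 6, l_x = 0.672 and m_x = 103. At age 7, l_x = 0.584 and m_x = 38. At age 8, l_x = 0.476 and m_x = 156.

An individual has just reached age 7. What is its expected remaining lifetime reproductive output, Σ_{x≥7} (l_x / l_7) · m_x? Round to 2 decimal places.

165.15

l_7 = 0.584. Conditional survival from age 7 to x is l_x / l_7.
  x=7: (0.584/0.584) × 38 = 38.0000
  x=8: (0.476/0.584) × 156 = 127.1507
Sum = 38.0000 + 127.1507 = 165.1507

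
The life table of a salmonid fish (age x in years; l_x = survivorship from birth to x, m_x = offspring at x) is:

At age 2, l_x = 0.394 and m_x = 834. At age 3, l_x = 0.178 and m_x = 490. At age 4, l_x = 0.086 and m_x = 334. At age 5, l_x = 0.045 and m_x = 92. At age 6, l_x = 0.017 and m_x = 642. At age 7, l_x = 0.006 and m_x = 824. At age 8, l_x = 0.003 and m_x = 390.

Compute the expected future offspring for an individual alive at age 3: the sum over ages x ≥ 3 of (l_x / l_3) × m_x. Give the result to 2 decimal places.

770.29

l_3 = 0.178. Conditional survival from age 3 to x is l_x / l_3.
  x=3: (0.178/0.178) × 490 = 490.0000
  x=4: (0.086/0.178) × 334 = 161.3708
  x=5: (0.045/0.178) × 92 = 23.2584
  x=6: (0.017/0.178) × 642 = 61.3146
  x=7: (0.006/0.178) × 824 = 27.7753
  x=8: (0.003/0.178) × 390 = 6.5730
Sum = 490.0000 + 161.3708 + 23.2584 + 61.3146 + 27.7753 + 6.5730 = 770.2921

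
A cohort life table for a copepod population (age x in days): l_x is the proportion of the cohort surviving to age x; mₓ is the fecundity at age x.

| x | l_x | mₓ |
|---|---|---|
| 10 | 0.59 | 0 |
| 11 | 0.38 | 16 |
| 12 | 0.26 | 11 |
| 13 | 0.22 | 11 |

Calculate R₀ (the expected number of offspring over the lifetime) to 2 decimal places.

11.36

R₀ = Σ l_x mₓ:
  age 10: 0.59 × 0 = 0.0000
  age 11: 0.38 × 16 = 6.0800
  age 12: 0.26 × 11 = 2.8600
  age 13: 0.22 × 11 = 2.4200
R₀ = 0.0000 + 6.0800 + 2.8600 + 2.4200 = 11.3600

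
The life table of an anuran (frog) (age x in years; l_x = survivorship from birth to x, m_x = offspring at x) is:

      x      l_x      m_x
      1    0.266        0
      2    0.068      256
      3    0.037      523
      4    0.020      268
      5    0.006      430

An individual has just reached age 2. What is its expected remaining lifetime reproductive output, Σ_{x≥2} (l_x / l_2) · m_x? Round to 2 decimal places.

657.34

l_2 = 0.068. Conditional survival from age 2 to x is l_x / l_2.
  x=2: (0.068/0.068) × 256 = 256.0000
  x=3: (0.037/0.068) × 523 = 284.5735
  x=4: (0.020/0.068) × 268 = 78.8235
  x=5: (0.006/0.068) × 430 = 37.9412
Sum = 256.0000 + 284.5735 + 78.8235 + 37.9412 = 657.3382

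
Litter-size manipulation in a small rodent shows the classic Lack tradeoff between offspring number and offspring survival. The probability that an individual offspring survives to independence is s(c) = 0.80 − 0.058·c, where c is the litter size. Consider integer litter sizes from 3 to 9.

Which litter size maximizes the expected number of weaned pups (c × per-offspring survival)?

7

Expected weaned pups = c × s(c):
  c=3: 3 × 0.626 = 1.878
  c=4: 4 × 0.568 = 2.272
  c=5: 5 × 0.510 = 2.550
  c=6: 6 × 0.452 = 2.712
  c=7: 7 × 0.394 = 2.758
  c=8: 8 × 0.336 = 2.688
  c=9: 9 × 0.278 = 2.502
Maximum at c = 7 (2.758 weaned pups).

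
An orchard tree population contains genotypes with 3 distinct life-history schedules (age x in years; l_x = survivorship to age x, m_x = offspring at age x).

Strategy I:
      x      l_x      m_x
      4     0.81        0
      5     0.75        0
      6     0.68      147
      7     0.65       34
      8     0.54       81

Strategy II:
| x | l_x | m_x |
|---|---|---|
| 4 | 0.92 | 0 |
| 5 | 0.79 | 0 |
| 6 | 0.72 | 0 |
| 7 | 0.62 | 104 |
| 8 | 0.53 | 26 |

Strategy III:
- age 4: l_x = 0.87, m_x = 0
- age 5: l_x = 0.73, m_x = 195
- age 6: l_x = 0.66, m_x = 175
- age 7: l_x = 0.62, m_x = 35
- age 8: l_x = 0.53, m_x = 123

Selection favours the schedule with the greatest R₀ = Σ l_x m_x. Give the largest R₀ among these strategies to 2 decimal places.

Strategy I: R₀ = 0.81×0 + 0.75×0 + 0.68×147 + 0.65×34 + 0.54×81 = 165.8000
Strategy II: R₀ = 0.92×0 + 0.79×0 + 0.72×0 + 0.62×104 + 0.53×26 = 78.2600
Strategy III: R₀ = 0.87×0 + 0.73×195 + 0.66×175 + 0.62×35 + 0.53×123 = 344.7400
Highest R₀: strategy III with 344.7400.

344.74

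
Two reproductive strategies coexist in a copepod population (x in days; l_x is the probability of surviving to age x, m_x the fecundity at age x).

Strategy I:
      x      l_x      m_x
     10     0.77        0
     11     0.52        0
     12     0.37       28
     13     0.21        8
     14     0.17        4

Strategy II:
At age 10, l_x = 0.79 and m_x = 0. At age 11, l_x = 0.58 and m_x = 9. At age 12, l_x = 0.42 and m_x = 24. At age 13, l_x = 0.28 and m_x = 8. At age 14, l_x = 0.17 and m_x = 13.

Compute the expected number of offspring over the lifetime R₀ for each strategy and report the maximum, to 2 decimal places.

19.75

Strategy I: R₀ = 0.77×0 + 0.52×0 + 0.37×28 + 0.21×8 + 0.17×4 = 12.7200
Strategy II: R₀ = 0.79×0 + 0.58×9 + 0.42×24 + 0.28×8 + 0.17×13 = 19.7500
Highest R₀: strategy II with 19.7500.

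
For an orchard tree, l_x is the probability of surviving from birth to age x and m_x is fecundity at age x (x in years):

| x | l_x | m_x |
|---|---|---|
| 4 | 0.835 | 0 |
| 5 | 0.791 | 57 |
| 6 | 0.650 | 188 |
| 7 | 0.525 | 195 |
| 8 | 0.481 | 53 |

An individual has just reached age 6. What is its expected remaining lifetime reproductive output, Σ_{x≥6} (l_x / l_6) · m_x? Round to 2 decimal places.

384.72

l_6 = 0.650. Conditional survival from age 6 to x is l_x / l_6.
  x=6: (0.650/0.650) × 188 = 188.0000
  x=7: (0.525/0.650) × 195 = 157.5000
  x=8: (0.481/0.650) × 53 = 39.2200
Sum = 188.0000 + 157.5000 + 39.2200 = 384.7200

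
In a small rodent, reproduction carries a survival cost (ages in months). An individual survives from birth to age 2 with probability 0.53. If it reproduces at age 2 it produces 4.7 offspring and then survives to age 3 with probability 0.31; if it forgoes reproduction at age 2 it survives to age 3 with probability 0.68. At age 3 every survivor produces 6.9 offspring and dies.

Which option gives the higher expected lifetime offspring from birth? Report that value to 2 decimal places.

3.62

breed at age 2: R₀ = 0.53 × (4.7 + 0.31 × 6.9) = 0.53 × 6.8390 = 3.6247
delay to age 3: R₀ = 0.53 × (0.68 × 6.9) = 0.53 × 4.6920 = 2.4868
Higher: breed at age 2 (3.6247).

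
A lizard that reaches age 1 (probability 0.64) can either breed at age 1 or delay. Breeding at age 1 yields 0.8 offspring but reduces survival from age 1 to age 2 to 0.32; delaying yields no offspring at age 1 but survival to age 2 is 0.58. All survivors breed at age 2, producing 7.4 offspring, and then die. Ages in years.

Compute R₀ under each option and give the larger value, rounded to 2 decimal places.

breed at age 1: R₀ = 0.64 × (0.8 + 0.32 × 7.4) = 0.64 × 3.1680 = 2.0275
delay to age 2: R₀ = 0.64 × (0.58 × 7.4) = 0.64 × 4.2920 = 2.7469
Higher: delay to age 2 (2.7469).

2.75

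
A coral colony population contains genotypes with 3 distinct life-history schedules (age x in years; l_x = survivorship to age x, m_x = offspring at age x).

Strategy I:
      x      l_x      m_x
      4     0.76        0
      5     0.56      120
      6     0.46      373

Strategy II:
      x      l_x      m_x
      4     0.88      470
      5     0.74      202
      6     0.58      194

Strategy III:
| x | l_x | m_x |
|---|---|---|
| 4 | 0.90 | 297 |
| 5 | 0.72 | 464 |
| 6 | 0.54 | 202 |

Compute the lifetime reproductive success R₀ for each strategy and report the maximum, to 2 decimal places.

710.46

Strategy I: R₀ = 0.76×0 + 0.56×120 + 0.46×373 = 238.7800
Strategy II: R₀ = 0.88×470 + 0.74×202 + 0.58×194 = 675.6000
Strategy III: R₀ = 0.90×297 + 0.72×464 + 0.54×202 = 710.4600
Highest R₀: strategy III with 710.4600.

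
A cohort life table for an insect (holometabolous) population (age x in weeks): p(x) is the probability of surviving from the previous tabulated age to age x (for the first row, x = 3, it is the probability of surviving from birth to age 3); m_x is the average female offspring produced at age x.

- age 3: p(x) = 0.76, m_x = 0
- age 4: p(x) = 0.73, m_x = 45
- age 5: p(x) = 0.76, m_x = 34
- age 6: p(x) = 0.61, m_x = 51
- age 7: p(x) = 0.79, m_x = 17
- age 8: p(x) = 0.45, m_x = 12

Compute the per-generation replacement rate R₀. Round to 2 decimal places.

Survivorship from birth: l_x = p_3·p_4·…·p_x.
  l_3 = 0.76000
  l_4 = 0.55480
  l_5 = 0.42165
  l_6 = 0.25721
  l_7 = 0.20319
  l_8 = 0.09144
R₀ = Σ l_x m_x:
  age 3: 0.76000 × 0 = 0.0000
  age 4: 0.55480 × 45 = 24.9660
  age 5: 0.42165 × 34 = 14.3361
  age 6: 0.25721 × 51 = 13.1177
  age 7: 0.20319 × 17 = 3.4542
  age 8: 0.09144 × 12 = 1.0973
R₀ = 0.0000 + 24.9660 + 14.3361 + 13.1177 + 3.4542 + 1.0973 = 56.9713

56.97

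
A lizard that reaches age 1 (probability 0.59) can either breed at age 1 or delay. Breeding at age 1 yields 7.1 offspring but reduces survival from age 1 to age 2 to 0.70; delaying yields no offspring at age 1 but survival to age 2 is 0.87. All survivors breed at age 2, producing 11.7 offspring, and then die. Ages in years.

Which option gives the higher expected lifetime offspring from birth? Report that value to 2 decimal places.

9.02

breed at age 1: R₀ = 0.59 × (7.1 + 0.70 × 11.7) = 0.59 × 15.2900 = 9.0211
delay to age 2: R₀ = 0.59 × (0.87 × 11.7) = 0.59 × 10.1790 = 6.0056
Higher: breed at age 1 (9.0211).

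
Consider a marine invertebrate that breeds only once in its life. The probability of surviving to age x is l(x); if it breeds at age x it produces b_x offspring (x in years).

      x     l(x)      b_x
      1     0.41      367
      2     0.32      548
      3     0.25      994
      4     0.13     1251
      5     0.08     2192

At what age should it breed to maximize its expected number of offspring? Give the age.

Expected offspring if breeding at age x = l(x) × b_x:
  age 1: 0.41 × 367 = 150.470
  age 2: 0.32 × 548 = 175.360
  age 3: 0.25 × 994 = 248.500
  age 4: 0.13 × 1251 = 162.630
  age 5: 0.08 × 2192 = 175.360
Maximum at age 3 (248.500).

3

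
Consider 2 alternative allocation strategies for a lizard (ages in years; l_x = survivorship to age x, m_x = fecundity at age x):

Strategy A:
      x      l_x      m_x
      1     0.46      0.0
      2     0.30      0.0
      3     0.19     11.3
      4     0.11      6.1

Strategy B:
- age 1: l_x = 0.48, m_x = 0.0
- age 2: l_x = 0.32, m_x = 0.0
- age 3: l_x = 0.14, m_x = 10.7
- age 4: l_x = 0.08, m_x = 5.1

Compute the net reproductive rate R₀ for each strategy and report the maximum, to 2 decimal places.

2.82

Strategy A: R₀ = 0.46×0.0 + 0.30×0.0 + 0.19×11.3 + 0.11×6.1 = 2.8180
Strategy B: R₀ = 0.48×0.0 + 0.32×0.0 + 0.14×10.7 + 0.08×5.1 = 1.9060
Highest R₀: strategy A with 2.8180.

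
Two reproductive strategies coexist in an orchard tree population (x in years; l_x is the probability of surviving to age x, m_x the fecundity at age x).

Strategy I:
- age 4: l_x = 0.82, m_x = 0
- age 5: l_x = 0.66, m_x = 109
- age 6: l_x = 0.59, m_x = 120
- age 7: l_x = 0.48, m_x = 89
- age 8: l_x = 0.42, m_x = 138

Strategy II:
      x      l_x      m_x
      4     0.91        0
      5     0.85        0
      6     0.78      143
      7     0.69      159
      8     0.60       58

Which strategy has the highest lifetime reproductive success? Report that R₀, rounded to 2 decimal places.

256.05

Strategy I: R₀ = 0.82×0 + 0.66×109 + 0.59×120 + 0.48×89 + 0.42×138 = 243.4200
Strategy II: R₀ = 0.91×0 + 0.85×0 + 0.78×143 + 0.69×159 + 0.60×58 = 256.0500
Highest R₀: strategy II with 256.0500.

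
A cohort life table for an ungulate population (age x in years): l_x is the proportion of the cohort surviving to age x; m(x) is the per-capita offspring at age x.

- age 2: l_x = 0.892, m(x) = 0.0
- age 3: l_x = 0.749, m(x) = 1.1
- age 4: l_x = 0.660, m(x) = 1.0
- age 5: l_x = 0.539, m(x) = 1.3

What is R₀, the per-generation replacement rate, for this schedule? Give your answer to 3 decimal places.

2.185

R₀ = Σ l_x m(x):
  age 2: 0.892 × 0.0 = 0.0000
  age 3: 0.749 × 1.1 = 0.8239
  age 4: 0.660 × 1.0 = 0.6600
  age 5: 0.539 × 1.3 = 0.7007
R₀ = 0.0000 + 0.8239 + 0.6600 + 0.7007 = 2.1846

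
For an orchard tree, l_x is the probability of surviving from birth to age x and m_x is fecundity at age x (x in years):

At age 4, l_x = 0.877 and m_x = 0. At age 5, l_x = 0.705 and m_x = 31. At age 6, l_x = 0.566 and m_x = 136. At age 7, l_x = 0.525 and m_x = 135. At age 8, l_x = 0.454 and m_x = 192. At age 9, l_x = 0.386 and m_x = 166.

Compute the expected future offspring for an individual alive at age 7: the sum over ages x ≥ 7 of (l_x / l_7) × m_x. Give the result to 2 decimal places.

423.08

l_7 = 0.525. Conditional survival from age 7 to x is l_x / l_7.
  x=7: (0.525/0.525) × 135 = 135.0000
  x=8: (0.454/0.525) × 192 = 166.0343
  x=9: (0.386/0.525) × 166 = 122.0495
Sum = 135.0000 + 166.0343 + 122.0495 = 423.0838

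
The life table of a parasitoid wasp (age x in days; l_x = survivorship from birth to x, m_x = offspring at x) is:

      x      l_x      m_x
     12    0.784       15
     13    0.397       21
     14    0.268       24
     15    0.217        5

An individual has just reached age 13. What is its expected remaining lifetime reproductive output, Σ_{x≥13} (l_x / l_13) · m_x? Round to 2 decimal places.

39.93

l_13 = 0.397. Conditional survival from age 13 to x is l_x / l_13.
  x=13: (0.397/0.397) × 21 = 21.0000
  x=14: (0.268/0.397) × 24 = 16.2015
  x=15: (0.217/0.397) × 5 = 2.7330
Sum = 21.0000 + 16.2015 + 2.7330 = 39.9345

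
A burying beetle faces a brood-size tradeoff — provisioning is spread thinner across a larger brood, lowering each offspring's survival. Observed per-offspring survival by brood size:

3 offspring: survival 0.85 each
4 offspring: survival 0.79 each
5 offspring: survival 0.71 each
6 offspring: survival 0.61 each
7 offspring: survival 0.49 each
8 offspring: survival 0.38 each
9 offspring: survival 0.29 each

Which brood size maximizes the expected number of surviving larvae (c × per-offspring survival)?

6

Expected surviving larvae = c × s(c):
  c=3: 3 × 0.85 = 2.550
  c=4: 4 × 0.79 = 3.160
  c=5: 5 × 0.71 = 3.550
  c=6: 6 × 0.61 = 3.660
  c=7: 7 × 0.49 = 3.430
  c=8: 8 × 0.38 = 3.040
  c=9: 9 × 0.29 = 2.610
Maximum at c = 6 (3.660 surviving larvae).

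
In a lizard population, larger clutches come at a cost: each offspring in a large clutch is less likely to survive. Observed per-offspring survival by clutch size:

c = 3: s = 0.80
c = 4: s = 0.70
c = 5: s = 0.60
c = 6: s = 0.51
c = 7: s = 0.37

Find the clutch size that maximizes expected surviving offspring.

6

Expected surviving offspring = c × s(c):
  c=3: 3 × 0.80 = 2.400
  c=4: 4 × 0.70 = 2.800
  c=5: 5 × 0.60 = 3.000
  c=6: 6 × 0.51 = 3.060
  c=7: 7 × 0.37 = 2.590
Maximum at c = 6 (3.060 surviving offspring).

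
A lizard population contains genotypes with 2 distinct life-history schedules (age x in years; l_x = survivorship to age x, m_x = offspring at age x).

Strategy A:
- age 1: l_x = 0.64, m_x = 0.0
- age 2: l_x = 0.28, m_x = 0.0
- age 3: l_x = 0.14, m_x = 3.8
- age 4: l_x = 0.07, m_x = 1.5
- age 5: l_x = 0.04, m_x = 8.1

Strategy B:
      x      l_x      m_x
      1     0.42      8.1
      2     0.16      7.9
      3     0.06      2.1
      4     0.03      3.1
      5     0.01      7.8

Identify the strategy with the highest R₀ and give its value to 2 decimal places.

Strategy A: R₀ = 0.64×0.0 + 0.28×0.0 + 0.14×3.8 + 0.07×1.5 + 0.04×8.1 = 0.9610
Strategy B: R₀ = 0.42×8.1 + 0.16×7.9 + 0.06×2.1 + 0.03×3.1 + 0.01×7.8 = 4.9630
Highest R₀: strategy B with 4.9630.

4.96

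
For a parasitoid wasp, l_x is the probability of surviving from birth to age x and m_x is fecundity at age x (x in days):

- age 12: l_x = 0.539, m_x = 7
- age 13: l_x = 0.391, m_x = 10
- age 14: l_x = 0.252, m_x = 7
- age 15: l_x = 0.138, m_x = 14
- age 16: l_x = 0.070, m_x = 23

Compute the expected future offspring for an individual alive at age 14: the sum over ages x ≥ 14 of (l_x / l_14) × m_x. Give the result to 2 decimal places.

21.06

l_14 = 0.252. Conditional survival from age 14 to x is l_x / l_14.
  x=14: (0.252/0.252) × 7 = 7.0000
  x=15: (0.138/0.252) × 14 = 7.6667
  x=16: (0.070/0.252) × 23 = 6.3889
Sum = 7.0000 + 7.6667 + 6.3889 = 21.0556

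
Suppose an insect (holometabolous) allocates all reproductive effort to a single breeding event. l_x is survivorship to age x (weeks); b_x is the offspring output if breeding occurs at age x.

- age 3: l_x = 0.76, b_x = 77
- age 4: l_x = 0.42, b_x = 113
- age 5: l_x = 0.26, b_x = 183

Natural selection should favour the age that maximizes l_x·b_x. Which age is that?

3

Expected offspring if breeding at age x = l_x × b_x:
  age 3: 0.76 × 77 = 58.520
  age 4: 0.42 × 113 = 47.460
  age 5: 0.26 × 183 = 47.580
Maximum at age 3 (58.520).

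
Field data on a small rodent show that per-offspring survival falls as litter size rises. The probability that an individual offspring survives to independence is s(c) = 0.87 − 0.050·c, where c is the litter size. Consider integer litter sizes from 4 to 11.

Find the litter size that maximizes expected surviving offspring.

Expected surviving offspring = c × s(c):
  c=4: 4 × 0.670 = 2.680
  c=5: 5 × 0.620 = 3.100
  c=6: 6 × 0.570 = 3.420
  c=7: 7 × 0.520 = 3.640
  c=8: 8 × 0.470 = 3.760
  c=9: 9 × 0.420 = 3.780
  c=10: 10 × 0.370 = 3.700
  c=11: 11 × 0.320 = 3.520
Maximum at c = 9 (3.780 surviving offspring).

9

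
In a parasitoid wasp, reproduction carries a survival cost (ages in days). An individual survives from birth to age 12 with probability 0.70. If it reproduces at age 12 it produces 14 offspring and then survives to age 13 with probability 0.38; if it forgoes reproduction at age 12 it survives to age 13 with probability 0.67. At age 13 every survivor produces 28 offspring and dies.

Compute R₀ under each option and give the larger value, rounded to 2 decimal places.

breed at age 12: R₀ = 0.70 × (14 + 0.38 × 28) = 0.70 × 24.6400 = 17.2480
delay to age 13: R₀ = 0.70 × (0.67 × 28) = 0.70 × 18.7600 = 13.1320
Higher: breed at age 12 (17.2480).

17.25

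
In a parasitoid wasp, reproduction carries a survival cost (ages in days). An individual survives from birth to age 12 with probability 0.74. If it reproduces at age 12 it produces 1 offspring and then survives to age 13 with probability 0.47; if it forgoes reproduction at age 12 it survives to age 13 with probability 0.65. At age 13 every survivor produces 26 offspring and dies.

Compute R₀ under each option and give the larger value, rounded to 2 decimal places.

12.51

breed at age 12: R₀ = 0.74 × (1 + 0.47 × 26) = 0.74 × 13.2200 = 9.7828
delay to age 13: R₀ = 0.74 × (0.65 × 26) = 0.74 × 16.9000 = 12.5060
Higher: delay to age 13 (12.5060).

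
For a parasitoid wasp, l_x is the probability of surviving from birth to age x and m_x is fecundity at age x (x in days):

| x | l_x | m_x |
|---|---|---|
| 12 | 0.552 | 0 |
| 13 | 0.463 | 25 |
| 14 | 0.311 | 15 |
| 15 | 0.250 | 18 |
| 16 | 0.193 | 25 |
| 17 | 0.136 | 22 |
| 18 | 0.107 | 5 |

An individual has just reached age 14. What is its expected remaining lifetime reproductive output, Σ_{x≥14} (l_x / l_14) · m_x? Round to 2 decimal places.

l_14 = 0.311. Conditional survival from age 14 to x is l_x / l_14.
  x=14: (0.311/0.311) × 15 = 15.0000
  x=15: (0.250/0.311) × 18 = 14.4695
  x=16: (0.193/0.311) × 25 = 15.5145
  x=17: (0.136/0.311) × 22 = 9.6206
  x=18: (0.107/0.311) × 5 = 1.7203
Sum = 15.0000 + 14.4695 + 15.5145 + 9.6206 + 1.7203 = 56.3248

56.32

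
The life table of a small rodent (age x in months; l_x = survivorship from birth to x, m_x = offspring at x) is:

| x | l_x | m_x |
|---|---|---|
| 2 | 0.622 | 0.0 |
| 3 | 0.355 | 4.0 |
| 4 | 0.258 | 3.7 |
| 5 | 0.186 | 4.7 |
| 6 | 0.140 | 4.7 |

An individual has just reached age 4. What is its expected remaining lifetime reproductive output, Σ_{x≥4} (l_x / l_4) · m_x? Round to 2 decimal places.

9.64

l_4 = 0.258. Conditional survival from age 4 to x is l_x / l_4.
  x=4: (0.258/0.258) × 3.7 = 3.7000
  x=5: (0.186/0.258) × 4.7 = 3.3884
  x=6: (0.140/0.258) × 4.7 = 2.5504
Sum = 3.7000 + 3.3884 + 2.5504 = 9.6388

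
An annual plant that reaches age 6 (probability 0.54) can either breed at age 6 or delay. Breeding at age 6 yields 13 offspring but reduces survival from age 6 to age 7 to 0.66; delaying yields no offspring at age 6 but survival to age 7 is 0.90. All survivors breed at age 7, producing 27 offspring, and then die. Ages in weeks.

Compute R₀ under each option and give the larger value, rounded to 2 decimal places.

breed at age 6: R₀ = 0.54 × (13 + 0.66 × 27) = 0.54 × 30.8200 = 16.6428
delay to age 7: R₀ = 0.54 × (0.90 × 27) = 0.54 × 24.3000 = 13.1220
Higher: breed at age 6 (16.6428).

16.64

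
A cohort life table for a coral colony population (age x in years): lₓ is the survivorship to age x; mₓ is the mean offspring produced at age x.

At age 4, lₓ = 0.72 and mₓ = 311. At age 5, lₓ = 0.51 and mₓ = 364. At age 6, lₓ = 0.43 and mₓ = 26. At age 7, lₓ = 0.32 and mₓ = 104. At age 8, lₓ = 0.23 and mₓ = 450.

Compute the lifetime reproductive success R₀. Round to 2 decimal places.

R₀ = Σ lₓ mₓ:
  age 4: 0.72 × 311 = 223.9200
  age 5: 0.51 × 364 = 185.6400
  age 6: 0.43 × 26 = 11.1800
  age 7: 0.32 × 104 = 33.2800
  age 8: 0.23 × 450 = 103.5000
R₀ = 223.9200 + 185.6400 + 11.1800 + 33.2800 + 103.5000 = 557.5200

557.52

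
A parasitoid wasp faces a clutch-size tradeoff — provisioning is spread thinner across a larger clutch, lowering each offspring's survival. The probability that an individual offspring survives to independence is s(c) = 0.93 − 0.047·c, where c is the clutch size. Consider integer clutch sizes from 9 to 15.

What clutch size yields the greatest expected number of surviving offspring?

Expected surviving offspring = c × s(c):
  c=9: 9 × 0.507 = 4.563
  c=10: 10 × 0.460 = 4.600
  c=11: 11 × 0.413 = 4.543
  c=12: 12 × 0.366 = 4.392
  c=13: 13 × 0.319 = 4.147
  c=14: 14 × 0.272 = 3.808
  c=15: 15 × 0.225 = 3.375
Maximum at c = 10 (4.600 surviving offspring).

10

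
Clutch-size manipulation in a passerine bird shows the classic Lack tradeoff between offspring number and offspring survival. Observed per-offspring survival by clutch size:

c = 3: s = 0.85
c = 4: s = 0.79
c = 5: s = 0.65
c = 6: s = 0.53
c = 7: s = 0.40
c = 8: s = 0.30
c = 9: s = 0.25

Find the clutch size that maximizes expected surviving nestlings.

Expected surviving nestlings = c × s(c):
  c=3: 3 × 0.85 = 2.550
  c=4: 4 × 0.79 = 3.160
  c=5: 5 × 0.65 = 3.250
  c=6: 6 × 0.53 = 3.180
  c=7: 7 × 0.40 = 2.800
  c=8: 8 × 0.30 = 2.400
  c=9: 9 × 0.25 = 2.250
Maximum at c = 5 (3.250 surviving nestlings).

5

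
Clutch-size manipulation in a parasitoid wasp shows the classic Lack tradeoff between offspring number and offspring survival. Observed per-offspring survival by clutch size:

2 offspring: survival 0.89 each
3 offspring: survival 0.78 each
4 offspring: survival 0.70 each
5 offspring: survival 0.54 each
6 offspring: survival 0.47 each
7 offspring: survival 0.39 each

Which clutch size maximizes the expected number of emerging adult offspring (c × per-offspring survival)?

6

Expected emerging adult offspring = c × s(c):
  c=2: 2 × 0.89 = 1.780
  c=3: 3 × 0.78 = 2.340
  c=4: 4 × 0.70 = 2.800
  c=5: 5 × 0.54 = 2.700
  c=6: 6 × 0.47 = 2.820
  c=7: 7 × 0.39 = 2.730
Maximum at c = 6 (2.820 emerging adult offspring).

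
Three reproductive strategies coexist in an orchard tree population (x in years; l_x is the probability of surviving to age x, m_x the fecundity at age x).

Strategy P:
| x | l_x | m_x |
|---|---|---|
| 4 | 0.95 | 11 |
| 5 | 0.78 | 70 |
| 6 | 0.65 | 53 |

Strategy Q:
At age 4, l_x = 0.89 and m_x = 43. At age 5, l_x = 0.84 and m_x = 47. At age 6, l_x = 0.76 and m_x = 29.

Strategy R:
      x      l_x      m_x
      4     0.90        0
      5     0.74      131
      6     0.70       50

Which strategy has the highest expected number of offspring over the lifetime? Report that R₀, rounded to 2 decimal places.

Strategy P: R₀ = 0.95×11 + 0.78×70 + 0.65×53 = 99.5000
Strategy Q: R₀ = 0.89×43 + 0.84×47 + 0.76×29 = 99.7900
Strategy R: R₀ = 0.90×0 + 0.74×131 + 0.70×50 = 131.9400
Highest R₀: strategy R with 131.9400.

131.94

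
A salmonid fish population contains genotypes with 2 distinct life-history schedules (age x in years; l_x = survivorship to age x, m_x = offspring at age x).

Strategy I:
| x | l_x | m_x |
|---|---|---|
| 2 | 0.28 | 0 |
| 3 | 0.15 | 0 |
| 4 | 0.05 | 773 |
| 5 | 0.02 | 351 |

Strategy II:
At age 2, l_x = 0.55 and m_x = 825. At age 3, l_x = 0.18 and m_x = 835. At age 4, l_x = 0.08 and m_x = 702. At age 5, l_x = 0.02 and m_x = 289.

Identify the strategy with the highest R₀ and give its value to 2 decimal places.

665.99

Strategy I: R₀ = 0.28×0 + 0.15×0 + 0.05×773 + 0.02×351 = 45.6700
Strategy II: R₀ = 0.55×825 + 0.18×835 + 0.08×702 + 0.02×289 = 665.9900
Highest R₀: strategy II with 665.9900.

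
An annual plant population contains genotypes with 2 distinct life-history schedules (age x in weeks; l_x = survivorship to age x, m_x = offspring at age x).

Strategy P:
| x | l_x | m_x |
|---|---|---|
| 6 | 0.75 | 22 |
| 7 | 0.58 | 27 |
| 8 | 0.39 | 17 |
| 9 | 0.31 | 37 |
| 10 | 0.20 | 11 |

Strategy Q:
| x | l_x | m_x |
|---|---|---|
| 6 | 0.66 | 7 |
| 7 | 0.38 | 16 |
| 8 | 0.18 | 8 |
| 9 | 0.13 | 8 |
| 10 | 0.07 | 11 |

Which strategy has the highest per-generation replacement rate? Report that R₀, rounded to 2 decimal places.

Strategy P: R₀ = 0.75×22 + 0.58×27 + 0.39×17 + 0.31×37 + 0.20×11 = 52.4600
Strategy Q: R₀ = 0.66×7 + 0.38×16 + 0.18×8 + 0.13×8 + 0.07×11 = 13.9500
Highest R₀: strategy P with 52.4600.

52.46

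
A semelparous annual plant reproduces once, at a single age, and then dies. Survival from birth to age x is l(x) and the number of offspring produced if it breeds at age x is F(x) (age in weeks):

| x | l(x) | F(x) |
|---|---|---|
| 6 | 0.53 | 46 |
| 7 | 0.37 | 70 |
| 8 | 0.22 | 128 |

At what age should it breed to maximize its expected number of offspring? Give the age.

Expected offspring if breeding at age x = l(x) × F(x):
  age 6: 0.53 × 46 = 24.380
  age 7: 0.37 × 70 = 25.900
  age 8: 0.22 × 128 = 28.160
Maximum at age 8 (28.160).

8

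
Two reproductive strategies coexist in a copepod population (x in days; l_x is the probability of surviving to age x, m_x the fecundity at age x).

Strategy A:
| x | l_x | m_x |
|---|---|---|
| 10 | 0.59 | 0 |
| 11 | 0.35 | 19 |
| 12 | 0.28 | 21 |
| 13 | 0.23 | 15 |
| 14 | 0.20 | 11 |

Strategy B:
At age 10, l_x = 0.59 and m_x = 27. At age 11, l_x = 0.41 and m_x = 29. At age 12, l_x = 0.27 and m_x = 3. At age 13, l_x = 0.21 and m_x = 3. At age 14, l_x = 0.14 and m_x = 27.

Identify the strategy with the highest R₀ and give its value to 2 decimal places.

33.04

Strategy A: R₀ = 0.59×0 + 0.35×19 + 0.28×21 + 0.23×15 + 0.20×11 = 18.1800
Strategy B: R₀ = 0.59×27 + 0.41×29 + 0.27×3 + 0.21×3 + 0.14×27 = 33.0400
Highest R₀: strategy B with 33.0400.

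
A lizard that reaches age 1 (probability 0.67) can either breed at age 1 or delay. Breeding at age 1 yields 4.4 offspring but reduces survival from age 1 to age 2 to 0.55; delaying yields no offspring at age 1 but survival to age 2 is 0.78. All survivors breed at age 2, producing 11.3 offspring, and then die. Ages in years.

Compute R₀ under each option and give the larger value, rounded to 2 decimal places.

breed at age 1: R₀ = 0.67 × (4.4 + 0.55 × 11.3) = 0.67 × 10.6150 = 7.1121
delay to age 2: R₀ = 0.67 × (0.78 × 11.3) = 0.67 × 8.8140 = 5.9054
Higher: breed at age 1 (7.1121).

7.11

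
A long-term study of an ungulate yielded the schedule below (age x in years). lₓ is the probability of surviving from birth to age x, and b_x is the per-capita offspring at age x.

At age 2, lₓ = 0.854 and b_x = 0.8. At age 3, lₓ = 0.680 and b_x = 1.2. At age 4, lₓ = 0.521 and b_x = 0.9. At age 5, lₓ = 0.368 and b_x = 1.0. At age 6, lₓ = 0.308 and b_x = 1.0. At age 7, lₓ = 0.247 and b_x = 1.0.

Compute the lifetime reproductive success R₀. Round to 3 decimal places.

2.891

R₀ = Σ lₓ b_x:
  age 2: 0.854 × 0.8 = 0.6832
  age 3: 0.680 × 1.2 = 0.8160
  age 4: 0.521 × 0.9 = 0.4689
  age 5: 0.368 × 1.0 = 0.3680
  age 6: 0.308 × 1.0 = 0.3080
  age 7: 0.247 × 1.0 = 0.2470
R₀ = 0.6832 + 0.8160 + 0.4689 + 0.3680 + 0.3080 + 0.2470 = 2.8911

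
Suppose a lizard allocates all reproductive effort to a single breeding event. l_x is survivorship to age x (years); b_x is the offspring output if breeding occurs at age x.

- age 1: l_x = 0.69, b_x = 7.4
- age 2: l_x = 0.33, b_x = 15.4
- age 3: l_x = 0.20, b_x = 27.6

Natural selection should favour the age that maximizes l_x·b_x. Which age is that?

Expected offspring if breeding at age x = l_x × b_x:
  age 1: 0.69 × 7.4 = 5.106
  age 2: 0.33 × 15.4 = 5.082
  age 3: 0.20 × 27.6 = 5.520
Maximum at age 3 (5.520).

3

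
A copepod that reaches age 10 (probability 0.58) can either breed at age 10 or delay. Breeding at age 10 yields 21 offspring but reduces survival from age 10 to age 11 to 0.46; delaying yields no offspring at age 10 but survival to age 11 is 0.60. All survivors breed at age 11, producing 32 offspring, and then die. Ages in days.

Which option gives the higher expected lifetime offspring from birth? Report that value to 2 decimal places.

breed at age 10: R₀ = 0.58 × (21 + 0.46 × 32) = 0.58 × 35.7200 = 20.7176
delay to age 11: R₀ = 0.58 × (0.60 × 32) = 0.58 × 19.2000 = 11.1360
Higher: breed at age 10 (20.7176).

20.72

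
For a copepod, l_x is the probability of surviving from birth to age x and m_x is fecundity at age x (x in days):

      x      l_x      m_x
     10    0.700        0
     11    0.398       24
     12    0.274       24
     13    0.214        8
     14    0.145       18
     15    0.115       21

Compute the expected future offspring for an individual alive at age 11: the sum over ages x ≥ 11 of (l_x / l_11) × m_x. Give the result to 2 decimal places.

l_11 = 0.398. Conditional survival from age 11 to x is l_x / l_11.
  x=11: (0.398/0.398) × 24 = 24.0000
  x=12: (0.274/0.398) × 24 = 16.5226
  x=13: (0.214/0.398) × 8 = 4.3015
  x=14: (0.145/0.398) × 18 = 6.5578
  x=15: (0.115/0.398) × 21 = 6.0678
Sum = 24.0000 + 16.5226 + 4.3015 + 6.5578 + 6.0678 = 57.4497

57.45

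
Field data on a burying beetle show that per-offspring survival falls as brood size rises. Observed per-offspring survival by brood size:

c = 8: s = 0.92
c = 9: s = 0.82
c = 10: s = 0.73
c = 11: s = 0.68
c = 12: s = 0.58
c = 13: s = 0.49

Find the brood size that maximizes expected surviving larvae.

Expected surviving larvae = c × s(c):
  c=8: 8 × 0.92 = 7.360
  c=9: 9 × 0.82 = 7.380
  c=10: 10 × 0.73 = 7.300
  c=11: 11 × 0.68 = 7.480
  c=12: 12 × 0.58 = 6.960
  c=13: 13 × 0.49 = 6.370
Maximum at c = 11 (7.480 surviving larvae).

11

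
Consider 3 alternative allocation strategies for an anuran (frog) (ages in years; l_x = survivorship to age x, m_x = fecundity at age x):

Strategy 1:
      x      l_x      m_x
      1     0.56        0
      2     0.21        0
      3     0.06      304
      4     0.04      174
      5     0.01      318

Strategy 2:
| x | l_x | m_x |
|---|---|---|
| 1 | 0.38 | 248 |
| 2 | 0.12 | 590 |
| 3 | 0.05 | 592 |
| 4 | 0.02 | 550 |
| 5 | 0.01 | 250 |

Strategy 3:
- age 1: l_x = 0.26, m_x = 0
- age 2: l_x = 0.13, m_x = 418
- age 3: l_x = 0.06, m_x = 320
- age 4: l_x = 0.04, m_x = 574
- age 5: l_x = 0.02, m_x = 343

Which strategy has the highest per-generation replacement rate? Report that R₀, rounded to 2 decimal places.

Strategy 1: R₀ = 0.56×0 + 0.21×0 + 0.06×304 + 0.04×174 + 0.01×318 = 28.3800
Strategy 2: R₀ = 0.38×248 + 0.12×590 + 0.05×592 + 0.02×550 + 0.01×250 = 208.1400
Strategy 3: R₀ = 0.26×0 + 0.13×418 + 0.06×320 + 0.04×574 + 0.02×343 = 103.3600
Highest R₀: strategy 2 with 208.1400.

208.14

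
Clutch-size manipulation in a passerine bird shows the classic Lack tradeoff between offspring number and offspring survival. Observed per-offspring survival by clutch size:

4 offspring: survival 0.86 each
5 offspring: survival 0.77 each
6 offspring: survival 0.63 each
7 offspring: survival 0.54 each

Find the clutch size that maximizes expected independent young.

Expected independent young = c × s(c):
  c=4: 4 × 0.86 = 3.440
  c=5: 5 × 0.77 = 3.850
  c=6: 6 × 0.63 = 3.780
  c=7: 7 × 0.54 = 3.780
Maximum at c = 5 (3.850 independent young).

5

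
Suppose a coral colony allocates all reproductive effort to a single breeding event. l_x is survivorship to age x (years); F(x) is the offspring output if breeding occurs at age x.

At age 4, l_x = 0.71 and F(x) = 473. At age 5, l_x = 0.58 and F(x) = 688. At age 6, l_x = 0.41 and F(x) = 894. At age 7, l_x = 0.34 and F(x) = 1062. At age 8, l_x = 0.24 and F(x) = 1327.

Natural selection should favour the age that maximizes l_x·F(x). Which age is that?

Expected offspring if breeding at age x = l_x × F(x):
  age 4: 0.71 × 473 = 335.830
  age 5: 0.58 × 688 = 399.040
  age 6: 0.41 × 894 = 366.540
  age 7: 0.34 × 1062 = 361.080
  age 8: 0.24 × 1327 = 318.480
Maximum at age 5 (399.040).

5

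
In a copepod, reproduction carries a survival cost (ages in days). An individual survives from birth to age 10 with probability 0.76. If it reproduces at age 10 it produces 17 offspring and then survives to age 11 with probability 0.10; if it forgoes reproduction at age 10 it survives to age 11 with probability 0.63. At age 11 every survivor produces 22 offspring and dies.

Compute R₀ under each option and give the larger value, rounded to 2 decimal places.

breed at age 10: R₀ = 0.76 × (17 + 0.10 × 22) = 0.76 × 19.2000 = 14.5920
delay to age 11: R₀ = 0.76 × (0.63 × 22) = 0.76 × 13.8600 = 10.5336
Higher: breed at age 10 (14.5920).

14.59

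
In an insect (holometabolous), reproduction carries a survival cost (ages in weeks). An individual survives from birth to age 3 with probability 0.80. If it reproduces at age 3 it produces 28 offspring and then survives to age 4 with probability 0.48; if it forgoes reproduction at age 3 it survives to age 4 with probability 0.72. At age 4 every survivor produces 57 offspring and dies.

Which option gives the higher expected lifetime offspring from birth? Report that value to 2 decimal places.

breed at age 3: R₀ = 0.80 × (28 + 0.48 × 57) = 0.80 × 55.3600 = 44.2880
delay to age 4: R₀ = 0.80 × (0.72 × 57) = 0.80 × 41.0400 = 32.8320
Higher: breed at age 3 (44.2880).

44.29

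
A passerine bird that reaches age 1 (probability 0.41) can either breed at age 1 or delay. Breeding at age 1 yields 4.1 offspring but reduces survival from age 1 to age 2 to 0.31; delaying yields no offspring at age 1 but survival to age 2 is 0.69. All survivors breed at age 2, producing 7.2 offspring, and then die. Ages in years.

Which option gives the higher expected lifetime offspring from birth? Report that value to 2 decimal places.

2.60

breed at age 1: R₀ = 0.41 × (4.1 + 0.31 × 7.2) = 0.41 × 6.3320 = 2.5961
delay to age 2: R₀ = 0.41 × (0.69 × 7.2) = 0.41 × 4.9680 = 2.0369
Higher: breed at age 1 (2.5961).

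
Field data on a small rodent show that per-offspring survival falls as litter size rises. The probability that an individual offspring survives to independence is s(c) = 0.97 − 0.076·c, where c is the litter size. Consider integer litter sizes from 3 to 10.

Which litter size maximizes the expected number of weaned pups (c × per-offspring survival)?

6

Expected weaned pups = c × s(c):
  c=3: 3 × 0.742 = 2.226
  c=4: 4 × 0.666 = 2.664
  c=5: 5 × 0.590 = 2.950
  c=6: 6 × 0.514 = 3.084
  c=7: 7 × 0.438 = 3.066
  c=8: 8 × 0.362 = 2.896
  c=9: 9 × 0.286 = 2.574
  c=10: 10 × 0.210 = 2.100
Maximum at c = 6 (3.084 weaned pups).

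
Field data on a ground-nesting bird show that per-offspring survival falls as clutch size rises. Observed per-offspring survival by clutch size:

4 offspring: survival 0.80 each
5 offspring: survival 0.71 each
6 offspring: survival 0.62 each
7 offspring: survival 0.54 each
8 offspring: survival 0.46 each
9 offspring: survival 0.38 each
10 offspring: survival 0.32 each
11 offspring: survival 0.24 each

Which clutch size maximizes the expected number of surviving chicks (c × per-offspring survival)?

Expected surviving chicks = c × s(c):
  c=4: 4 × 0.80 = 3.200
  c=5: 5 × 0.71 = 3.550
  c=6: 6 × 0.62 = 3.720
  c=7: 7 × 0.54 = 3.780
  c=8: 8 × 0.46 = 3.680
  c=9: 9 × 0.38 = 3.420
  c=10: 10 × 0.32 = 3.200
  c=11: 11 × 0.24 = 2.640
Maximum at c = 7 (3.780 surviving chicks).

7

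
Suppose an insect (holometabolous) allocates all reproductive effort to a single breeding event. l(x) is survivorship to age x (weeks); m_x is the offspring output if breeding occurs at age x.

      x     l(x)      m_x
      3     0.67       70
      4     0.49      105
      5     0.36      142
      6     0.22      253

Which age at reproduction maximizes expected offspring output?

6

Expected offspring if breeding at age x = l(x) × m_x:
  age 3: 0.67 × 70 = 46.900
  age 4: 0.49 × 105 = 51.450
  age 5: 0.36 × 142 = 51.120
  age 6: 0.22 × 253 = 55.660
Maximum at age 6 (55.660).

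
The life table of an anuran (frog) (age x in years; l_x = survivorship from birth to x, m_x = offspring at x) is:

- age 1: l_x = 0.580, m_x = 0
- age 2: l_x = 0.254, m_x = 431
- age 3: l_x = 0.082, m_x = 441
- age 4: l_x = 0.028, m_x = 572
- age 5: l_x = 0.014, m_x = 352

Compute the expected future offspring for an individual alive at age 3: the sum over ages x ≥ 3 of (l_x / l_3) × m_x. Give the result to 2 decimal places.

696.41

l_3 = 0.082. Conditional survival from age 3 to x is l_x / l_3.
  x=3: (0.082/0.082) × 441 = 441.0000
  x=4: (0.028/0.082) × 572 = 195.3171
  x=5: (0.014/0.082) × 352 = 60.0976
Sum = 441.0000 + 195.3171 + 60.0976 = 696.4146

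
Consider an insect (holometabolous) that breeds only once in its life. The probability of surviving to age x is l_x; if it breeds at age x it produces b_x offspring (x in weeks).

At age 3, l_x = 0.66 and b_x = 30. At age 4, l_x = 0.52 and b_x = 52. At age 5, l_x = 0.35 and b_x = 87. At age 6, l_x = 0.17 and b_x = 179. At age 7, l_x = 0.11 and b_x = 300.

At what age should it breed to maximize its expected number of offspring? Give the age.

7

Expected offspring if breeding at age x = l_x × b_x:
  age 3: 0.66 × 30 = 19.800
  age 4: 0.52 × 52 = 27.040
  age 5: 0.35 × 87 = 30.450
  age 6: 0.17 × 179 = 30.430
  age 7: 0.11 × 300 = 33.000
Maximum at age 7 (33.000).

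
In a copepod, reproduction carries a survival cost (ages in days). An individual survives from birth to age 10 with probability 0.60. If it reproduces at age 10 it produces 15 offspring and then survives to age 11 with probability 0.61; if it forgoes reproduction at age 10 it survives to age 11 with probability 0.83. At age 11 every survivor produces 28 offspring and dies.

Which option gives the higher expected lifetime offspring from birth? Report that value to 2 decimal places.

breed at age 10: R₀ = 0.60 × (15 + 0.61 × 28) = 0.60 × 32.0800 = 19.2480
delay to age 11: R₀ = 0.60 × (0.83 × 28) = 0.60 × 23.2400 = 13.9440
Higher: breed at age 10 (19.2480).

19.25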